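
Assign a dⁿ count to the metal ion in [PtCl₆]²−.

Ligand charges: each chloride is −1. With an overall charge of −2 the platinum centre must be in the +4 oxidation state.
Pt sits in group 10, so the d-electron count is 10 − 4 = 6.

d6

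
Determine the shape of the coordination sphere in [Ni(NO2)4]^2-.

square planar

Each nitro (N-bound nitrite) is −1; balancing the −2 overall charge requires Ni(II).
Group 10 minus oxidation state 2 gives a d⁸ configuration.
Coordination number: 4.
Nitro (N-bound nitrite) is a strong-field ligand (high in the spectrochemical series).
A 3d d⁸ ion with strong-field ligands gains enough CFSE to favour square planar over tetrahedral.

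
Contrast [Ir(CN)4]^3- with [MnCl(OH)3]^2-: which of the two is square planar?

For [Ir(CN)4]^3-: Each cyanide is −1; balancing the −3 overall charge requires Ir(I). Ir sits in group 9, so the d-electron count is 9 − 1 = 8. A 5d d⁸ ion has a large crystal-field splitting; square planar leaves the high-energy d_{x²−y²} orbital empty and maximises CFSE. → square planar.
For [MnCl(OH)3]^2-: Ligand charges: each chloride is −1; each hydroxide is −1. With an overall charge of −2 the manganese centre must be in the +2 oxidation state. Manganese is a group-7 element; Mn(II) is therefore d⁵. A high-spin d⁵ ion has zero CFSE in either geometry, so four ligands adopt the sterically favoured tetrahedral geometry. → tetrahedral.

[Ir(CN)4]^3-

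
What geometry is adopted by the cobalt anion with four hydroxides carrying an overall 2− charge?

Each hydroxide is −1; balancing the −2 overall charge requires Co(II).
Group 9 minus oxidation state 2 gives a d⁷ configuration.
Coordination number: 4.
Hydroxide is a weak-field ligand.
For a high-spin 3d d⁷ ion with weak-field ligands the small Δₜ gives little square-planar CFSE advantage, so four ligands adopt the sterically favoured tetrahedral geometry.

tetrahedral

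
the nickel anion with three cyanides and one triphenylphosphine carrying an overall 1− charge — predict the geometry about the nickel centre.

square planar

Ligand charges: each cyanide is −1; triphenylphosphine is neutral. With an overall charge of −1 the nickel centre must be in the +2 oxidation state.
Group 10 minus oxidation state 2 gives a d⁸ configuration.
Coordination number: 4.
Cyanide and triphenylphosphine are strong-field ligands (high in the spectrochemical series).
A 3d d⁸ ion with strong-field ligands gains enough CFSE to favour square planar over tetrahedral.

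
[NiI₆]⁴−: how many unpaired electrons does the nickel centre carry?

Ligand charges: each iodide is −1. With an overall charge of −4 the nickel centre must be in the +2 oxidation state.
Ni sits in group 10, so the d-electron count is 10 − 2 = 8.
In an octahedral field the d⁸ configuration is t₂g⁶e_g² (only one arrangement possible), giving 2 unpaired electrons.

2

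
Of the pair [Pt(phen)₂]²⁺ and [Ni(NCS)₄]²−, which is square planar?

For [Pt(phen)₂]²⁺: Ligand charges: 1,10-phenanthroline is neutral. With an overall charge of +2 the platinum centre must be in the +2 oxidation state. Platinum is a group-10 element; Pt(II) is therefore d⁸. A 5d d⁸ ion has a large crystal-field splitting; square planar leaves the high-energy d_{x²−y²} orbital empty and maximises CFSE. → square planar.
For [Ni(NCS)₄]²−: Summing ligand charges against the −2 overall charge gives an oxidation state of +2 for nickel. Group 10 minus oxidation state 2 gives a d⁸ configuration. Isothiocyanate is a weak-field ligand. With weak-field ligands the CFSE gain from square planar is small, so a 3d d⁸ ion takes the sterically preferred tetrahedral geometry. → tetrahedral.

[Pt(phen)₂]²⁺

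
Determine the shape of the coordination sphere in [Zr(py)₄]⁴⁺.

Pyridine is neutral; balancing the +4 overall charge requires Zr(IV).
Group 4 minus oxidation state 4 gives a d⁰ configuration.
Coordination number: 4.
A d⁰ ion has no crystal-field stabilisation preference between square planar and tetrahedral, so four ligands adopt the sterically favoured tetrahedral geometry.

tetrahedral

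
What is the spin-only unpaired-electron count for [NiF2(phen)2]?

2

Ligand charges: each fluoride is −1; 1,10-phenanthroline is neutral. With an overall charge of 0 the nickel centre must be in the +2 oxidation state.
Group 10 minus oxidation state 2 gives a d⁸ configuration.
Counting donor atoms: 2×fluoride (monodentate) → 2 donors; 2×1,10-phenanthroline (bidentate) → 4 donors. Coordination number = 6.
In an octahedral field the d⁸ configuration is t₂g⁶e_g² (only one arrangement possible), giving 2 unpaired electrons.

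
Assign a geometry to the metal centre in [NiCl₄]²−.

tetrahedral

Summing ligand charges against the −2 overall charge gives an oxidation state of +2 for nickel.
Ni sits in group 10, so the d-electron count is 10 − 2 = 8.
Coordination number: 4.
Chloride is a weak-field ligand.
With weak-field ligands the CFSE gain from square planar is small, so a 3d d⁸ ion takes the sterically preferred tetrahedral geometry.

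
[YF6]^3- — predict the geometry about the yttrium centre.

octahedral

Ligand charges: each fluoride is −1. With an overall charge of −3 the yttrium centre must be in the +3 oxidation state.
Group 3 minus oxidation state 3 gives a d⁰ configuration.
With 6 monodentate ligands the coordination number is 6.
Six donors around a single metal centre give an octahedral coordination sphere.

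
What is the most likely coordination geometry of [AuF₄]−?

Each fluoride is −1; balancing the −1 overall charge requires Au(III).
Gold is a group-11 element; Au(III) is therefore d⁸.
Coordination number: 4.
A 5d d⁸ ion has a large crystal-field splitting; square planar leaves the high-energy d_{x²−y²} orbital empty and maximises CFSE.

square planar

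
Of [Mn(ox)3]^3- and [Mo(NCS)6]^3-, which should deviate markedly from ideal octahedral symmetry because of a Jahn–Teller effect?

[Mn(ox)3]^3-: Each oxalate is −2; balancing the −3 overall charge requires Mn(III). Mn sits in group 7, so the d-electron count is 7 − 3 = 4. Oxalate is a weak-field ligand for a first-row metal, so the complex is high-spin. The t₂g³e_g¹ (high-spin) configuration has an unevenly filled e_g set; the Jahn–Teller theorem predicts a tetragonal distortion (typically axial elongation) to lift the degeneracy.
[Mo(NCS)6]^3-: Summing ligand charges against the −3 overall charge gives an oxidation state of +3 for molybdenum. Molybdenum is a group-6 element; Mo(III) is therefore d³. The d³ configuration leaves the e_g set evenly filled (or empty) — no strong Jahn–Teller driving force.

[Mn(ox)3]^3-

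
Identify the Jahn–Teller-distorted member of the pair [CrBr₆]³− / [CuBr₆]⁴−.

[CuBr₆]⁴−

[CrBr₆]³−: Summing ligand charges against the −3 overall charge gives an oxidation state of +3 for chromium. Cr sits in group 6, so the d-electron count is 6 − 3 = 3. The d³ configuration leaves the e_g set evenly filled (or empty) — no strong Jahn–Teller driving force.
[CuBr₆]⁴−: Each bromide is −1; balancing the −4 overall charge requires Cu(II). Group 11 minus oxidation state 2 gives a d⁹ configuration. The t₂g⁶e_g³ configuration has an unevenly filled e_g set; the Jahn–Teller theorem predicts a tetragonal distortion (typically axial elongation) to lift the degeneracy.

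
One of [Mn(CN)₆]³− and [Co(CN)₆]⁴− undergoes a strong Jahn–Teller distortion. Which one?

[Mn(CN)₆]³−: Summing ligand charges against the −3 overall charge gives an oxidation state of +3 for manganese. Mn sits in group 7, so the d-electron count is 7 − 3 = 4. Cyanide is a strong-field ligand (high in the spectrochemical series) for a first-row metal, so the complex is low-spin. The d⁴ configuration leaves the e_g set evenly filled (or empty) — no strong Jahn–Teller driving force.
[Co(CN)₆]⁴−: Summing ligand charges against the −4 overall charge gives an oxidation state of +2 for cobalt. Cobalt is a group-9 element; Co(II) is therefore d⁷. Cyanide is a strong-field ligand (high in the spectrochemical series) for a first-row metal, so the complex is low-spin. The t₂g⁶e_g¹ (low-spin) configuration has an unevenly filled e_g set; the Jahn–Teller theorem predicts a tetragonal distortion (typically axial elongation) to lift the degeneracy.

[Co(CN)₆]⁴−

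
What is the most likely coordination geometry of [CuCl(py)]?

Ligand charges: each chloride is −1; pyridine is neutral. With an overall charge of 0 the copper centre must be in the +1 oxidation state.
Copper is a group-11 element; Cu(I) is therefore d¹⁰.
Coordination number: 2.
A d¹⁰ ion with only two ligands adopts a linear arrangement (sp hybridisation; no CFSE preference).

linear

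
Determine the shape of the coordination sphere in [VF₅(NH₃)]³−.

octahedral

Summing ligand charges against the −3 overall charge gives an oxidation state of +2 for vanadium.
Group 5 minus oxidation state 2 gives a d³ configuration.
With 6 monodentate ligands the coordination number is 6.
Six donors around a single metal centre give an octahedral coordination sphere.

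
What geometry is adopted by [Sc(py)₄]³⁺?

Summing ligand charges against the +3 overall charge gives an oxidation state of +3 for scandium.
Scandium is a group-3 element; Sc(III) is therefore d⁰.
Coordination number: 4.
A d⁰ ion has no crystal-field stabilisation preference between square planar and tetrahedral, so four ligands adopt the sterically favoured tetrahedral geometry.

tetrahedral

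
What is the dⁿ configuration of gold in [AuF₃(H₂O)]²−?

Summing ligand charges against the −2 overall charge gives an oxidation state of +1 for gold.
Group 11 minus oxidation state 1 gives a d¹⁰ configuration.

d10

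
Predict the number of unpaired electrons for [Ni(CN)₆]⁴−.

Each cyanide is −1; balancing the −4 overall charge requires Ni(II).
Nickel is a group-10 element; Ni(II) is therefore d⁸.
In an octahedral field the d⁸ configuration is t₂g⁶e_g² (only one arrangement possible), giving 2 unpaired electrons.

2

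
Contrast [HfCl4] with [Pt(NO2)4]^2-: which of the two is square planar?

[Pt(NO2)4]^2-

For [HfCl4]: Summing ligand charges against the 0 overall charge gives an oxidation state of +4 for hafnium. Hafnium is a group-4 element; Hf(IV) is therefore d⁰. A d⁰ ion has no crystal-field stabilisation preference between square planar and tetrahedral, so four ligands adopt the sterically favoured tetrahedral geometry. → tetrahedral.
For [Pt(NO2)4]^2-: Ligand charges: each nitro (N-bound nitrite) is −1. With an overall charge of −2 the platinum centre must be in the +2 oxidation state. Platinum is a group-10 element; Pt(II) is therefore d⁸. A 5d d⁸ ion has a large crystal-field splitting; square planar leaves the high-energy d_{x²−y²} orbital empty and maximises CFSE. → square planar.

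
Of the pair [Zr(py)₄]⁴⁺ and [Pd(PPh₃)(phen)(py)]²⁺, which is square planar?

[Pd(PPh₃)(phen)(py)]²⁺

For [Zr(py)₄]⁴⁺: Ligand charges: pyridine is neutral. With an overall charge of +4 the zirconium centre must be in the +4 oxidation state. Zr sits in group 4, so the d-electron count is 4 − 4 = 0. A d⁰ ion has no crystal-field stabilisation preference between square planar and tetrahedral, so four ligands adopt the sterically favoured tetrahedral geometry. → tetrahedral.
For [Pd(PPh₃)(phen)(py)]²⁺: Triphenylphosphine is neutral; 1,10-phenanthroline is neutral; pyridine is neutral; balancing the +2 overall charge requires Pd(II). Group 10 minus oxidation state 2 gives a d⁸ configuration. A 4d d⁸ ion has a large crystal-field splitting; square planar leaves the high-energy d_{x²−y²} orbital empty and maximises CFSE. → square planar.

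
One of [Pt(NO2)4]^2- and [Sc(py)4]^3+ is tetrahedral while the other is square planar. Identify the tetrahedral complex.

For [Pt(NO2)4]^2-: Summing ligand charges against the −2 overall charge gives an oxidation state of +2 for platinum. Pt sits in group 10, so the d-electron count is 10 − 2 = 8. A 5d d⁸ ion has a large crystal-field splitting; square planar leaves the high-energy d_{x²−y²} orbital empty and maximises CFSE. → square planar.
For [Sc(py)4]^3+: Pyridine is neutral; balancing the +3 overall charge requires Sc(III). Sc sits in group 3, so the d-electron count is 3 − 3 = 0. A d⁰ ion has no crystal-field stabilisation preference between square planar and tetrahedral, so four ligands adopt the sterically favoured tetrahedral geometry. → tetrahedral.

[Sc(py)4]^3+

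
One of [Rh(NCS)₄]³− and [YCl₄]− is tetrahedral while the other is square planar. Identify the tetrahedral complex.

[YCl₄]−

For [Rh(NCS)₄]³−: Each isothiocyanate is −1; balancing the −3 overall charge requires Rh(I). Rhodium is a group-9 element; Rh(I) is therefore d⁸. A 4d d⁸ ion has a large crystal-field splitting; square planar leaves the high-energy d_{x²−y²} orbital empty and maximises CFSE. → square planar.
For [YCl₄]−: Each chloride is −1; balancing the −1 overall charge requires Y(III). Group 3 minus oxidation state 3 gives a d⁰ configuration. A d⁰ ion has no crystal-field stabilisation preference between square planar and tetrahedral, so four ligands adopt the sterically favoured tetrahedral geometry. → tetrahedral.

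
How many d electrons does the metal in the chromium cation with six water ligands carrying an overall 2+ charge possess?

d⁴

Water is neutral; balancing the +2 overall charge requires Cr(II).
Cr sits in group 6, so the d-electron count is 6 − 2 = 4.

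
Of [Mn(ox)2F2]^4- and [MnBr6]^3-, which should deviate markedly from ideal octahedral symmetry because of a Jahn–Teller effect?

[MnBr6]^3-

[Mn(ox)2F2]^4-: Each oxalate is −2; each fluoride is −1; balancing the −4 overall charge requires Mn(II). Group 7 minus oxidation state 2 gives a d⁵ configuration. Fluoride and oxalate are weak-field ligands for a first-row metal, so the complex is high-spin. The d⁵ configuration leaves the e_g set evenly filled (or empty) — no strong Jahn–Teller driving force.
[MnBr6]^3-: Each bromide is −1; balancing the −3 overall charge requires Mn(III). Group 7 minus oxidation state 3 gives a d⁴ configuration. Bromide is a weak-field ligand for a first-row metal, so the complex is high-spin. The t₂g³e_g¹ (high-spin) configuration has an unevenly filled e_g set; the Jahn–Teller theorem predicts a tetragonal distortion (typically axial elongation) to lift the degeneracy.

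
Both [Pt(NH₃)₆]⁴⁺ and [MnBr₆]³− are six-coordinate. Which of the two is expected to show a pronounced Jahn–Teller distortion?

[MnBr₆]³−

[Pt(NH₃)₆]⁴⁺: Summing ligand charges against the +4 overall charge gives an oxidation state of +4 for platinum. Group 10 minus oxidation state 4 gives a d⁶ configuration. A 5d ion has a large Δₒ and is invariably low-spin. The d⁶ configuration leaves the e_g set evenly filled (or empty) — no strong Jahn–Teller driving force.
[MnBr₆]³−: Ligand charges: each bromide is −1. With an overall charge of −3 the manganese centre must be in the +3 oxidation state. Group 7 minus oxidation state 3 gives a d⁴ configuration. Bromide is a weak-field ligand for a first-row metal, so the complex is high-spin. The t₂g³e_g¹ (high-spin) configuration has an unevenly filled e_g set; the Jahn–Teller theorem predicts a tetragonal distortion (typically axial elongation) to lift the degeneracy.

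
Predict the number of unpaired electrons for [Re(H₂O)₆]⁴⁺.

Ligand charges: water is neutral. With an overall charge of +4 the rhenium centre must be in the +4 oxidation state.
Group 7 minus oxidation state 4 gives a d³ configuration.
In an octahedral field the d³ configuration is t₂g³e_g⁰ (only one arrangement possible), giving 3 unpaired electrons.

3 unpaired electrons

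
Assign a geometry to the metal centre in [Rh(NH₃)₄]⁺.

square planar

Ammonia is neutral; balancing the +1 overall charge requires Rh(I).
Rhodium is a group-9 element; Rh(I) is therefore d⁸.
Coordination number: 4.
A 4d d⁸ ion has a large crystal-field splitting; square planar leaves the high-energy d_{x²−y²} orbital empty and maximises CFSE.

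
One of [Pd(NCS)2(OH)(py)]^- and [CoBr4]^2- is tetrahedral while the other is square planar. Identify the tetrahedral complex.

For [Pd(NCS)2(OH)(py)]^-: Ligand charges: each isothiocyanate is −1; each hydroxide is −1; pyridine is neutral. With an overall charge of −1 the palladium centre must be in the +2 oxidation state. Pd sits in group 10, so the d-electron count is 10 − 2 = 8. A 4d d⁸ ion has a large crystal-field splitting; square planar leaves the high-energy d_{x²−y²} orbital empty and maximises CFSE. → square planar.
For [CoBr4]^2-: Ligand charges: each bromide is −1. With an overall charge of −2 the cobalt centre must be in the +2 oxidation state. Group 9 minus oxidation state 2 gives a d⁷ configuration. For a high-spin 3d d⁷ ion with weak-field ligands the small Δₜ gives little square-planar CFSE advantage, so four ligands adopt the sterically favoured tetrahedral geometry. → tetrahedral.

[CoBr4]^2-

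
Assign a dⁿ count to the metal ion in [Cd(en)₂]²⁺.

d¹⁰

Ethylenediamine is neutral; balancing the +2 overall charge requires Cd(II).
Cd sits in group 12, so the d-electron count is 12 − 2 = 10.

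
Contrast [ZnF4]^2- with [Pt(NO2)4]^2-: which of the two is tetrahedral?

For [ZnF4]^2-: Summing ligand charges against the −2 overall charge gives an oxidation state of +2 for zinc. Group 12 minus oxidation state 2 gives a d¹⁰ configuration. A d¹⁰ ion has no crystal-field stabilisation preference between square planar and tetrahedral, so four ligands adopt the sterically favoured tetrahedral geometry. → tetrahedral.
For [Pt(NO2)4]^2-: Summing ligand charges against the −2 overall charge gives an oxidation state of +2 for platinum. Platinum is a group-10 element; Pt(II) is therefore d⁸. A 5d d⁸ ion has a large crystal-field splitting; square planar leaves the high-energy d_{x²−y²} orbital empty and maximises CFSE. → square planar.

[ZnF4]^2-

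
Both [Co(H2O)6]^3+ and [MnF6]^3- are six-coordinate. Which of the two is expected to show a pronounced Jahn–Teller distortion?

[Co(H2O)6]^3+: Summing ligand charges against the +3 overall charge gives an oxidation state of +3 for cobalt. Co sits in group 9, so the d-electron count is 9 − 3 = 6. Co(III) has an exceptionally large octahedral splitting and is low-spin with essentially every ligand except fluoride. The d⁶ configuration leaves the e_g set evenly filled (or empty) — no strong Jahn–Teller driving force.
[MnF6]^3-: Each fluoride is −1; balancing the −3 overall charge requires Mn(III). Mn sits in group 7, so the d-electron count is 7 − 3 = 4. Fluoride is a weak-field ligand for a first-row metal, so the complex is high-spin. The t₂g³e_g¹ (high-spin) configuration has an unevenly filled e_g set; the Jahn–Teller theorem predicts a tetragonal distortion (typically axial elongation) to lift the degeneracy.

[MnF6]^3-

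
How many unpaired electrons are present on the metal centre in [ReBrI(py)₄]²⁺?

Ligand charges: each bromide is −1; each iodide is −1; pyridine is neutral. With an overall charge of +2 the rhenium centre must be in the +4 oxidation state.
Rhenium is a group-7 element; Re(IV) is therefore d³.
In an octahedral field the d³ configuration is t₂g³e_g⁰ (only one arrangement possible), giving 3 unpaired electrons.

3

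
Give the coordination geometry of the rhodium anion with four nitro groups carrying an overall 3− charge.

square planar

Each nitro (N-bound nitrite) is −1; balancing the −3 overall charge requires Rh(I).
Group 9 minus oxidation state 1 gives a d⁸ configuration.
With 4 monodentate ligands the coordination number is 4.
A 4d d⁸ ion has a large crystal-field splitting; square planar leaves the high-energy d_{x²−y²} orbital empty and maximises CFSE.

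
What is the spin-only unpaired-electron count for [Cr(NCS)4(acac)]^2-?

Ligand charges: each isothiocyanate is −1; each acetylacetonate is −1. With an overall charge of −2 the chromium centre must be in the +3 oxidation state.
Chromium is a group-6 element; Cr(III) is therefore d³.
Counting donor atoms: 4×isothiocyanate (monodentate) → 4 donors; 1×acetylacetonate (bidentate) → 2 donors. Coordination number = 6.
In an octahedral field the d³ configuration is t₂g³e_g⁰ (only one arrangement possible), giving 3 unpaired electrons.

3 unpaired electrons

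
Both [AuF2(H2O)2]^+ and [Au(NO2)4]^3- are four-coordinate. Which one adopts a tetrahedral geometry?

For [AuF2(H2O)2]^+: Ligand charges: each fluoride is −1; water is neutral. With an overall charge of +1 the gold centre must be in the +3 oxidation state. Group 11 minus oxidation state 3 gives a d⁸ configuration. A 5d d⁸ ion has a large crystal-field splitting; square planar leaves the high-energy d_{x²−y²} orbital empty and maximises CFSE. → square planar.
For [Au(NO2)4]^3-: Ligand charges: each nitro (N-bound nitrite) is −1. With an overall charge of −3 the gold centre must be in the +1 oxidation state. Au sits in group 11, so the d-electron count is 11 − 1 = 10. A d¹⁰ ion has no crystal-field stabilisation preference between square planar and tetrahedral, so four ligands adopt the sterically favoured tetrahedral geometry. → tetrahedral.

[Au(NO2)4]^3-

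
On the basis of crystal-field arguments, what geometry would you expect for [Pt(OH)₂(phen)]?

square planar

Summing ligand charges against the 0 overall charge gives an oxidation state of +2 for platinum.
Pt sits in group 10, so the d-electron count is 10 − 2 = 8.
Counting donor atoms: 2×hydroxide (monodentate) → 2 donors; 1×1,10-phenanthroline (bidentate) → 2 donors. Coordination number = 4.
A 5d d⁸ ion has a large crystal-field splitting; square planar leaves the high-energy d_{x²−y²} orbital empty and maximises CFSE.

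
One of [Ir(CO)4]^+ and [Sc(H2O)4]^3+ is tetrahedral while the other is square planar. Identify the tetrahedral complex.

[Sc(H2O)4]^3+

For [Ir(CO)4]^+: Ligand charges: carbonyl is neutral. With an overall charge of +1 the iridium centre must be in the +1 oxidation state. Group 9 minus oxidation state 1 gives a d⁸ configuration. A 5d d⁸ ion has a large crystal-field splitting; square planar leaves the high-energy d_{x²−y²} orbital empty and maximises CFSE. → square planar.
For [Sc(H2O)4]^3+: Summing ligand charges against the +3 overall charge gives an oxidation state of +3 for scandium. Sc sits in group 3, so the d-electron count is 3 − 3 = 0. A d⁰ ion has no crystal-field stabilisation preference between square planar and tetrahedral, so four ligands adopt the sterically favoured tetrahedral geometry. → tetrahedral.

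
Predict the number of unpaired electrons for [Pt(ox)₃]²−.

Summing ligand charges against the −2 overall charge gives an oxidation state of +4 for platinum.
Group 10 minus oxidation state 4 gives a d⁶ configuration.
Counting donor atoms: 3×oxalate (bidentate) → 6 donors. Coordination number = 6.
The spin state decides the count: a 5d ion has a large Δₒ and is invariably low-spin.
An octahedral low-spin d⁶ ion is t₂g⁶e_g⁰, giving 0 unpaired electrons.

0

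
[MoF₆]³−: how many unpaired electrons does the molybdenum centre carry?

Each fluoride is −1; balancing the −3 overall charge requires Mo(III).
Mo sits in group 6, so the d-electron count is 6 − 3 = 3.
In an octahedral field the d³ configuration is t₂g³e_g⁰ (only one arrangement possible), giving 3 unpaired electrons.

3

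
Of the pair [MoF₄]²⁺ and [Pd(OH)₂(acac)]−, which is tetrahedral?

[MoF₄]²⁺

For [MoF₄]²⁺: Ligand charges: each fluoride is −1. With an overall charge of +2 the molybdenum centre must be in the +6 oxidation state. Molybdenum is a group-6 element; Mo(VI) is therefore d⁰. A d⁰ ion has no crystal-field stabilisation preference between square planar and tetrahedral, so four ligands adopt the sterically favoured tetrahedral geometry. → tetrahedral.
For [Pd(OH)₂(acac)]−: Each hydroxide is −1; each acetylacetonate is −1; balancing the −1 overall charge requires Pd(II). Palladium is a group-10 element; Pd(II) is therefore d⁸. A 4d d⁸ ion has a large crystal-field splitting; square planar leaves the high-energy d_{x²−y²} orbital empty and maximises CFSE. → square planar.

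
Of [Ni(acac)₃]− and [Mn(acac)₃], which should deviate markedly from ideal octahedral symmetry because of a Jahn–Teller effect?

[Mn(acac)₃]

[Ni(acac)₃]−: Each acetylacetonate is −1; balancing the −1 overall charge requires Ni(II). Group 10 minus oxidation state 2 gives a d⁸ configuration. The d⁸ configuration leaves the e_g set evenly filled (or empty) — no strong Jahn–Teller driving force.
[Mn(acac)₃]: Each acetylacetonate is −1; balancing the 0 overall charge requires Mn(III). Manganese is a group-7 element; Mn(III) is therefore d⁴. Acetylacetonate is a weak-field ligand for a first-row metal, so the complex is high-spin. The t₂g³e_g¹ (high-spin) configuration has an unevenly filled e_g set; the Jahn–Teller theorem predicts a tetragonal distortion (typically axial elongation) to lift the degeneracy.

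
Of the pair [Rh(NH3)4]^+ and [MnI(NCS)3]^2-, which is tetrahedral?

[MnI(NCS)3]^2-

For [Rh(NH3)4]^+: Ammonia is neutral; balancing the +1 overall charge requires Rh(I). Group 9 minus oxidation state 1 gives a d⁸ configuration. A 4d d⁸ ion has a large crystal-field splitting; square planar leaves the high-energy d_{x²−y²} orbital empty and maximises CFSE. → square planar.
For [MnI(NCS)3]^2-: Each iodide is −1; each isothiocyanate is −1; balancing the −2 overall charge requires Mn(II). Mn sits in group 7, so the d-electron count is 7 − 2 = 5. A high-spin d⁵ ion has zero CFSE in either geometry, so four ligands adopt the sterically favoured tetrahedral geometry. → tetrahedral.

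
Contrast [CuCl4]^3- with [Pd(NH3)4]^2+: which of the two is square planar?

[Pd(NH3)4]^2+

For [CuCl4]^3-: Summing ligand charges against the −3 overall charge gives an oxidation state of +1 for copper. Cu sits in group 11, so the d-electron count is 11 − 1 = 10. A d¹⁰ ion has no crystal-field stabilisation preference between square planar and tetrahedral, so four ligands adopt the sterically favoured tetrahedral geometry. → tetrahedral.
For [Pd(NH3)4]^2+: Summing ligand charges against the +2 overall charge gives an oxidation state of +2 for palladium. Pd sits in group 10, so the d-electron count is 10 − 2 = 8. A 4d d⁸ ion has a large crystal-field splitting; square planar leaves the high-energy d_{x²−y²} orbital empty and maximises CFSE. → square planar.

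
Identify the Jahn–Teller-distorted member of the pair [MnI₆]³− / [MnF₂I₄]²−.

[MnI₆]³−: Ligand charges: each iodide is −1. With an overall charge of −3 the manganese centre must be in the +3 oxidation state. Mn sits in group 7, so the d-electron count is 7 − 3 = 4. Iodide is a weak-field ligand for a first-row metal, so the complex is high-spin. The t₂g³e_g¹ (high-spin) configuration has an unevenly filled e_g set; the Jahn–Teller theorem predicts a tetragonal distortion (typically axial elongation) to lift the degeneracy.
[MnF₂I₄]²−: Summing ligand charges against the −2 overall charge gives an oxidation state of +4 for manganese. Mn sits in group 7, so the d-electron count is 7 − 4 = 3. The d³ configuration leaves the e_g set evenly filled (or empty) — no strong Jahn–Teller driving force.

[MnI₆]³−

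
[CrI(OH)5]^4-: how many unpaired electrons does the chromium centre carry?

Each iodide is −1; each hydroxide is −1; balancing the −4 overall charge requires Cr(II).
Chromium is a group-6 element; Cr(II) is therefore d⁴.
The spin state decides the count: Hydroxide and iodide are weak-field ligands for a first-row metal, so the complex is high-spin.
An octahedral high-spin d⁴ ion is t₂g³e_g¹, giving 4 unpaired electrons.

4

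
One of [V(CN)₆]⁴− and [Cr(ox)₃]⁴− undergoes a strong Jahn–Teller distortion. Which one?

[Cr(ox)₃]⁴−

[V(CN)₆]⁴−: Summing ligand charges against the −4 overall charge gives an oxidation state of +2 for vanadium. V sits in group 5, so the d-electron count is 5 − 2 = 3. The d³ configuration leaves the e_g set evenly filled (or empty) — no strong Jahn–Teller driving force.
[Cr(ox)₃]⁴−: Ligand charges: each oxalate is −2. With an overall charge of −4 the chromium centre must be in the +2 oxidation state. Group 6 minus oxidation state 2 gives a d⁴ configuration. Oxalate is a weak-field ligand for a first-row metal, so the complex is high-spin. The t₂g³e_g¹ (high-spin) configuration has an unevenly filled e_g set; the Jahn–Teller theorem predicts a tetragonal distortion (typically axial elongation) to lift the degeneracy.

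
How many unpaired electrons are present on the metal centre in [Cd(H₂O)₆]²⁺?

Ligand charges: water is neutral. With an overall charge of +2 the cadmium centre must be in the +2 oxidation state.
Cd sits in group 12, so the d-electron count is 12 − 2 = 10.
In an octahedral field the d¹⁰ configuration is t₂g⁶e_g⁴, giving 0 unpaired electrons.

0 unpaired electrons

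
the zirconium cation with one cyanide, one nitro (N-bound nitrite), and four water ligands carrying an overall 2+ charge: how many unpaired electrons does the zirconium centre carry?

Summing ligand charges against the +2 overall charge gives an oxidation state of +4 for zirconium.
Zirconium is a group-4 element; Zr(IV) is therefore d⁰.
In an octahedral field the d⁰ configuration is t₂g⁰e_g⁰, giving 0 unpaired electrons.

0 unpaired electrons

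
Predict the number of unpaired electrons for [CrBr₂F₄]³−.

3 unpaired electrons

Ligand charges: each bromide is −1; each fluoride is −1. With an overall charge of −3 the chromium centre must be in the +3 oxidation state.
Group 6 minus oxidation state 3 gives a d³ configuration.
In an octahedral field the d³ configuration is t₂g³e_g⁰ (only one arrangement possible), giving 3 unpaired electrons.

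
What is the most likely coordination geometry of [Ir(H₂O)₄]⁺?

square planar

Summing ligand charges against the +1 overall charge gives an oxidation state of +1 for iridium.
Iridium is a group-9 element; Ir(I) is therefore d⁸.
Coordination number: 4.
A 5d d⁸ ion has a large crystal-field splitting; square planar leaves the high-energy d_{x²−y²} orbital empty and maximises CFSE.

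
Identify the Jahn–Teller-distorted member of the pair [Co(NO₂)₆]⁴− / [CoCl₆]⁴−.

[Co(NO₂)₆]⁴−: Each nitro (N-bound nitrite) is −1; balancing the −4 overall charge requires Co(II). Co sits in group 9, so the d-electron count is 9 − 2 = 7. Nitro (N-bound nitrite) is a strong-field ligand (high in the spectrochemical series) for a first-row metal, so the complex is low-spin. The t₂g⁶e_g¹ (low-spin) configuration has an unevenly filled e_g set; the Jahn–Teller theorem predicts a tetragonal distortion (typically axial elongation) to lift the degeneracy.
[CoCl₆]⁴−: Each chloride is −1; balancing the −4 overall charge requires Co(II). Cobalt is a group-9 element; Co(II) is therefore d⁷. Chloride is a weak-field ligand for a first-row metal, so the complex is high-spin. The d⁷ configuration leaves the e_g set evenly filled (or empty) — no strong Jahn–Teller driving force.

[Co(NO₂)₆]⁴−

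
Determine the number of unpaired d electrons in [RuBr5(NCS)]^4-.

0

Summing ligand charges against the −4 overall charge gives an oxidation state of +2 for ruthenium.
Ru sits in group 8, so the d-electron count is 8 − 2 = 6.
The spin state decides the count: a 4d ion has a large Δₒ and is invariably low-spin.
An octahedral low-spin d⁶ ion is t₂g⁶e_g⁰, giving 0 unpaired electrons.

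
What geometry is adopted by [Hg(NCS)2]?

Ligand charges: each isothiocyanate is −1. With an overall charge of 0 the mercury centre must be in the +2 oxidation state.
Hg sits in group 12, so the d-electron count is 12 − 2 = 10.
With 2 monodentate ligands the coordination number is 2.
A d¹⁰ ion with only two ligands adopts a linear arrangement (sp hybridisation; no CFSE preference).

linear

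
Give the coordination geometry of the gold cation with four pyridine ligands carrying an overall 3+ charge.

square planar

Summing ligand charges against the +3 overall charge gives an oxidation state of +3 for gold.
Au sits in group 11, so the d-electron count is 11 − 3 = 8.
Coordination number: 4.
A 5d d⁸ ion has a large crystal-field splitting; square planar leaves the high-energy d_{x²−y²} orbital empty and maximises CFSE.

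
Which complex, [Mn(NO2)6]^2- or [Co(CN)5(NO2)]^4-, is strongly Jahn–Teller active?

[Co(CN)5(NO2)]^4-

[Mn(NO2)6]^2-: Summing ligand charges against the −2 overall charge gives an oxidation state of +4 for manganese. Group 7 minus oxidation state 4 gives a d³ configuration. The d³ configuration leaves the e_g set evenly filled (or empty) — no strong Jahn–Teller driving force.
[Co(CN)5(NO2)]^4-: Ligand charges: each cyanide is −1; each nitro (N-bound nitrite) is −1. With an overall charge of −4 the cobalt centre must be in the +2 oxidation state. Cobalt is a group-9 element; Co(II) is therefore d⁷. Cyanide and nitro (N-bound nitrite) are strong-field ligands (high in the spectrochemical series) for a first-row metal, so the complex is low-spin. The t₂g⁶e_g¹ (low-spin) configuration has an unevenly filled e_g set; the Jahn–Teller theorem predicts a tetragonal distortion (typically axial elongation) to lift the degeneracy.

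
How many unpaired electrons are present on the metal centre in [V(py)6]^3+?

Ligand charges: pyridine is neutral. With an overall charge of +3 the vanadium centre must be in the +3 oxidation state.
V sits in group 5, so the d-electron count is 5 − 3 = 2.
In an octahedral field the d² configuration is t₂g²e_g⁰ (only one arrangement possible), giving 2 unpaired electrons.

2 unpaired electrons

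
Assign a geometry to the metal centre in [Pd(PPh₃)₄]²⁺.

Ligand charges: triphenylphosphine is neutral. With an overall charge of +2 the palladium centre must be in the +2 oxidation state.
Group 10 minus oxidation state 2 gives a d⁸ configuration.
Coordination number: 4.
A 4d d⁸ ion has a large crystal-field splitting; square planar leaves the high-energy d_{x²−y²} orbital empty and maximises CFSE.

square planar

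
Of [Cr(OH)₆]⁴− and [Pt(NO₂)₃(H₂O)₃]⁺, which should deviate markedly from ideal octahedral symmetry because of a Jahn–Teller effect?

[Cr(OH)₆]⁴−

[Cr(OH)₆]⁴−: Ligand charges: each hydroxide is −1. With an overall charge of −4 the chromium centre must be in the +2 oxidation state. Group 6 minus oxidation state 2 gives a d⁴ configuration. Hydroxide is a weak-field ligand for a first-row metal, so the complex is high-spin. The t₂g³e_g¹ (high-spin) configuration has an unevenly filled e_g set; the Jahn–Teller theorem predicts a tetragonal distortion (typically axial elongation) to lift the degeneracy.
[Pt(NO₂)₃(H₂O)₃]⁺: Summing ligand charges against the +1 overall charge gives an oxidation state of +4 for platinum. Platinum is a group-10 element; Pt(IV) is therefore d⁶. A 5d ion has a large Δₒ and is invariably low-spin. The d⁶ configuration leaves the e_g set evenly filled (or empty) — no strong Jahn–Teller driving force.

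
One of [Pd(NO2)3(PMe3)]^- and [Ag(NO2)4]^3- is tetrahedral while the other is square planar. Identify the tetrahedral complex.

For [Pd(NO2)3(PMe3)]^-: Ligand charges: each nitro (N-bound nitrite) is −1; trimethylphosphine is neutral. With an overall charge of −1 the palladium centre must be in the +2 oxidation state. Palladium is a group-10 element; Pd(II) is therefore d⁸. A 4d d⁸ ion has a large crystal-field splitting; square planar leaves the high-energy d_{x²−y²} orbital empty and maximises CFSE. → square planar.
For [Ag(NO2)4]^3-: Summing ligand charges against the −3 overall charge gives an oxidation state of +1 for silver. Ag sits in group 11, so the d-electron count is 11 − 1 = 10. A d¹⁰ ion has no crystal-field stabilisation preference between square planar and tetrahedral, so four ligands adopt the sterically favoured tetrahedral geometry. → tetrahedral.

[Ag(NO2)4]^3-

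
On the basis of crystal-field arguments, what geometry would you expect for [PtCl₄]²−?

Ligand charges: each chloride is −1. With an overall charge of −2 the platinum centre must be in the +2 oxidation state.
Group 10 minus oxidation state 2 gives a d⁸ configuration.
With 4 monodentate ligands the coordination number is 4.
A 5d d⁸ ion has a large crystal-field splitting; square planar leaves the high-energy d_{x²−y²} orbital empty and maximises CFSE.

square planar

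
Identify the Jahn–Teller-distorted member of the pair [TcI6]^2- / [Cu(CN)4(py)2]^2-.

[Cu(CN)4(py)2]^2-

[TcI6]^2-: Summing ligand charges against the −2 overall charge gives an oxidation state of +4 for technetium. Group 7 minus oxidation state 4 gives a d³ configuration. The d³ configuration leaves the e_g set evenly filled (or empty) — no strong Jahn–Teller driving force.
[Cu(CN)4(py)2]^2-: Summing ligand charges against the −2 overall charge gives an oxidation state of +2 for copper. Cu sits in group 11, so the d-electron count is 11 − 2 = 9. The t₂g⁶e_g³ configuration has an unevenly filled e_g set; the Jahn–Teller theorem predicts a tetragonal distortion (typically axial elongation) to lift the degeneracy.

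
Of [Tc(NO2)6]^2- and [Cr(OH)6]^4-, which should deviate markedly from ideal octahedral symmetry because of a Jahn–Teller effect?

[Cr(OH)6]^4-

[Tc(NO2)6]^2-: Ligand charges: each nitro (N-bound nitrite) is −1. With an overall charge of −2 the technetium centre must be in the +4 oxidation state. Technetium is a group-7 element; Tc(IV) is therefore d³. The d³ configuration leaves the e_g set evenly filled (or empty) — no strong Jahn–Teller driving force.
[Cr(OH)6]^4-: Each hydroxide is −1; balancing the −4 overall charge requires Cr(II). Chromium is a group-6 element; Cr(II) is therefore d⁴. Hydroxide is a weak-field ligand for a first-row metal, so the complex is high-spin. The t₂g³e_g¹ (high-spin) configuration has an unevenly filled e_g set; the Jahn–Teller theorem predicts a tetragonal distortion (typically axial elongation) to lift the degeneracy.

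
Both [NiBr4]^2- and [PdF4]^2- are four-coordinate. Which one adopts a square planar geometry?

For [NiBr4]^2-: Each bromide is −1; balancing the −2 overall charge requires Ni(II). Group 10 minus oxidation state 2 gives a d⁸ configuration. Bromide is a weak-field ligand. With weak-field ligands the CFSE gain from square planar is small, so a 3d d⁸ ion takes the sterically preferred tetrahedral geometry. → tetrahedral.
For [PdF4]^2-: Ligand charges: each fluoride is −1. With an overall charge of −2 the palladium centre must be in the +2 oxidation state. Group 10 minus oxidation state 2 gives a d⁸ configuration. A 4d d⁸ ion has a large crystal-field splitting; square planar leaves the high-energy d_{x²−y²} orbital empty and maximises CFSE. → square planar.

[PdF4]^2-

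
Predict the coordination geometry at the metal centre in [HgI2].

linear

Each iodide is −1; balancing the 0 overall charge requires Hg(II).
Mercury is a group-12 element; Hg(II) is therefore d¹⁰.
Coordination number: 2.
A d¹⁰ ion with only two ligands adopts a linear arrangement (sp hybridisation; no CFSE preference).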